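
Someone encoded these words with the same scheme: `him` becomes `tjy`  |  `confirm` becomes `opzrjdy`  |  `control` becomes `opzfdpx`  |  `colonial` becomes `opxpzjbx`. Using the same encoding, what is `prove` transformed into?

bdphf

The shift depends on letter class: consonant h→t is +12, but vowel i→j is +1. Vowels shift forward by 1 and consonants shift forward by 12.
For prove: p(cons)+12=b, r(cons)+12=d, o(vowel)+1=p, v(cons)+12=h, e(vowel)+1=f.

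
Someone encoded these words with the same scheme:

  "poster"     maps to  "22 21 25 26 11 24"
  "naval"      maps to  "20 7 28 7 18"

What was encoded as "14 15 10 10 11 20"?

hidden

p is letter #16 and maps to 22: an offset of 6. Each letter is replaced by its alphabet position (a=1..z=26) + 6.
Reversing it on 14 15 10 10 11 20: 14→(14−6)÷1=8=h, 15→(15−6)÷1=9=i, 10→(10−6)÷1=4=d, 10→(10−6)÷1=4=d, 11→(11−6)÷1=5=e, 20→(20−6)÷1=14=n.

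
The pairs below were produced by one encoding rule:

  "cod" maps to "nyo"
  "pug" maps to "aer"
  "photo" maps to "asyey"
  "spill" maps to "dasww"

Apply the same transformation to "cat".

The shift depends on letter class: consonant c→n is +11, but vowel o→y is +10. The rule splits by letter class: vowels +10, consonants +11.
Applying it to cat: c(cons)+11=n, a(vowel)+10=k, t(cons)+11=e.

nke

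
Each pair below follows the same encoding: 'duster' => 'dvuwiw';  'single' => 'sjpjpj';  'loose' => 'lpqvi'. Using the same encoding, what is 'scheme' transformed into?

In duster: d→d is +0, u→v is +1, s→u is +2, t→w is +3 — the shift increases by 1 each position. Each letter shifts forward by its position index (0, 1, 2, …) — the shift grows by one for each successive letter.
Applying it to scheme: s+0=s, c+1=d, h+2=j, e+3=h, m+4=q, e+5=j.

sdjhqj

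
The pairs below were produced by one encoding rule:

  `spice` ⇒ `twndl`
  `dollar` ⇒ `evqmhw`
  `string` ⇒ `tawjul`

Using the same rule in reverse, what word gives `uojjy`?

their

Shifts by position in spice: pos 0: s→t (+1), pos 1: p→w (+7), pos 2: i→n (+5), pos 3: c→d (+1), pos 4: e→l (+7) — repeating every 3. A repeating key of period 3 is used — shifts +1, +7, +5 over and over.
Decoding uojjy: u−1=t, o−7=h, j−5=e, j−1=i, y−7=r.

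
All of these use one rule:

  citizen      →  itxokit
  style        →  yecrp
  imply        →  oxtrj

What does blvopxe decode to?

Shifts by position in citizen: pos 0: c→i (+6), pos 1: i→t (+11), pos 2: t→x (+4), pos 3: i→o (+6), pos 4: z→k (+11), pos 5: e→i (+4) — repeating every 3. A repeating key of period 3 is used — shifts +6, +11, +4 over and over.
Decoding blvopxe: b−6=v, l−11=a, v−4=r, o−6=i, p−11=e, x−4=t, e−6=y.

variety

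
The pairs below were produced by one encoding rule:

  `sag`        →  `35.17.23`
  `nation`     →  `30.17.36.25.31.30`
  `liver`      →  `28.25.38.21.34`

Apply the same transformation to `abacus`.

Letters become their 1-based position plus 16 (so a→17, b→18, …).
On abacus: a=1→17, b=2→18, a=1→17, c=3→19, u=21→37, s=19→35.

17.18.17.19.37.35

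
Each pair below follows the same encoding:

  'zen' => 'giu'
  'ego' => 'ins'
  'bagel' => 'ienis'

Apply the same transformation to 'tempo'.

aitws

The shift depends on letter class: consonant z→g is +7, but vowel e→i is +4. Two shifts are in play — +4 for a/e/i/o/u, +7 for every other letter.
For tempo: t(cons)+7=a, e(vowel)+4=i, m(cons)+7=t, p(cons)+7=w, o(vowel)+4=s.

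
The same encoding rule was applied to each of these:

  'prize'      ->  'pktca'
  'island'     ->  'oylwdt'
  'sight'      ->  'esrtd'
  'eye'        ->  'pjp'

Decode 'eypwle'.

talent

The output letters match the input read backwards, each shifted +11: prize reversed is ezirp. Two steps: reverse the string, then apply a Caesar shift of +11.
Reversing it on eypwle: shift back: e−11=t, y−11=n, p−11=e, w−11=l, l−11=a, e−11=t → tnelat; then reverse → talent.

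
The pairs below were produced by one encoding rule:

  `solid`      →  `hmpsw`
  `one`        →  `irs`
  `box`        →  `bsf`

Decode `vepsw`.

solar

The output letters match the input read backwards, each shifted +4: solid reversed is dilos. The word is reversed, then every letter is shifted forward by 4.
Undoing it on vepsw: shift back: v−4=r, e−4=a, p−4=l, s−4=o, w−4=s → ralos; then reverse → solar.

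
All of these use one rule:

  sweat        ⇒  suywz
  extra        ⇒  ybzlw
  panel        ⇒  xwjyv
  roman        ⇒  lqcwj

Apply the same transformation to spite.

sxazy

s(18)→s(18) and w(22)→u(20) fit y≡7x+22 (mod 26); the inverse of 7 mod 26 is 15. Treating letters as 0–25, the rule is x ↦ 7x + 22 (mod 26).
On spite: s(18)→7·18+22≡18=s; p(15)→7·15+22≡23=x; i(8)→7·8+22≡0=a; t(19)→7·19+22≡25=z; e(4)→7·4+22≡24=y (all mod 26).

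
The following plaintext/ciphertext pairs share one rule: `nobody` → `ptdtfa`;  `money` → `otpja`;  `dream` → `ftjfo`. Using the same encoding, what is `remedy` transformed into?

Two shifts are in play — +5 for a/e/i/o/u, +2 for every other letter.
For remedy: r(cons)+2=t, e(vowel)+5=j, m(cons)+2=o, e(vowel)+5=j, d(cons)+2=f, y(cons)+2=a.

tjojfa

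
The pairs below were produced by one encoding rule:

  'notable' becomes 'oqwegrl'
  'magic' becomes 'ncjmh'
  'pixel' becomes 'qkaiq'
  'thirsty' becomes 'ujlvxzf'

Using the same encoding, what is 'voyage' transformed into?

wqbelk

In notable: n→o is +1, o→q is +2, t→w is +3, a→e is +4 — the shift increases by 1 each position. Letter i (0-indexed) is shifted by i+1, so successive shifts are 1, 2, 3, ….
Applying it to voyage: v+1=w, o+2=q, y+3=b, a+4=e, g+5=l, e+6=k.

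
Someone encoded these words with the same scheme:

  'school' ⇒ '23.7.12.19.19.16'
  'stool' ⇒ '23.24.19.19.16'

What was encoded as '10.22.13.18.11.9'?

Each letter is replaced by its alphabet position (a=1..z=26) + 4.
Reversing it on 10.22.13.18.11.9: 10→(10−4)÷1=6=f, 22→(22−4)÷1=18=r, 13→(13−4)÷1=9=i, 18→(18−4)÷1=14=n, 11→(11−4)÷1=7=g, 9→(9−4)÷1=5=e.

fringe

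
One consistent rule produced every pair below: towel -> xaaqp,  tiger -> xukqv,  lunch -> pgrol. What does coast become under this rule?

gaeex

Shifts by position in towel: pos 0: t→x (+4), pos 1: o→a (+12), pos 2: w→a (+4), pos 3: e→q (+12) — repeating every 2. A repeating key of period 2 is used — shifts +4, +12 over and over.
For coast: c+4=g, o+12=a, a+4=e, s+12=e, t+4=x.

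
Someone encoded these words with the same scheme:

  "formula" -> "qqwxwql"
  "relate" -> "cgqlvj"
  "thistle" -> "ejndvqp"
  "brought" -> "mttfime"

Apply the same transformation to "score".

Shifts by position in formula: pos 0: f→q (+11), pos 1: o→q (+2), pos 2: r→w (+5), pos 3: m→x (+11), pos 4: u→w (+2), pos 5: l→q (+5) — repeating every 3. The shifts repeat in a cycle of length 3: positions 0,1,… shift by +11, +2, +5, then the pattern repeats.
Applying it to score: s+11=d, c+2=e, o+5=t, r+11=c, e+2=g.

detcg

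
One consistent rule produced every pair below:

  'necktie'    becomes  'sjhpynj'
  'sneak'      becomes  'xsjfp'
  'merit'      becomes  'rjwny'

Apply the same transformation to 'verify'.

ajwnkd

Compare letters: n→s is +5, e→j is +5, c→h is +5 — a constant shift. It's a constant shift of +5 (ROT5).
Applying it to verify: v+5=a, e+5=j, r+5=w, i+5=n, f+5=k, y+5=d.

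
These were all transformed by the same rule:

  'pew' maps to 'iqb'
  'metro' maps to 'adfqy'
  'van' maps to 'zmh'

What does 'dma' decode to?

The output letters match the input read backwards, each shifted +12: pew reversed is wep. The word is reversed, then every letter is shifted forward by 12.
Reversing it on dma: shift back: d−12=r, m−12=a, a−12=o → rao; then reverse → oar.

oar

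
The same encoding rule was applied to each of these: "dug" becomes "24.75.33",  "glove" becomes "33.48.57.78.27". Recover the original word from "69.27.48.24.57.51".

d(#4)→24 and u(#21)→75: differences scale by 3, so n = 3·pos + 12. Each letter becomes 3×(its alphabet position, a=1..z=26) + 12.
Reversing it on 69.27.48.24.57.51: 69→(69−12)÷3=19=s, 27→(27−12)÷3=5=e, 48→(48−12)÷3=12=l, 24→(24−12)÷3=4=d, 57→(57−12)÷3=15=o, 51→(51−12)÷3=13=m.

seldom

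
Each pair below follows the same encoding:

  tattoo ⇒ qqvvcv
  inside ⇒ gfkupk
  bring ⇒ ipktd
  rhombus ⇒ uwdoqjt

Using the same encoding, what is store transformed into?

gtqvu

The output letters match the input read backwards, each shifted +2: tattoo reversed is oottat. Read the word backwards and shift each letter +2.
On store: reverse → erots; then shift: e+2=g, r+2=t, o+2=q, t+2=v, s+2=u.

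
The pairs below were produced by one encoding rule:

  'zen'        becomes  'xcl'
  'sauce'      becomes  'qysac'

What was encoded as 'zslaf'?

bunch

Compare letters: z→x is +24, e→c is +24, n→l is +24 — a constant shift. It's a constant shift of +24 (ROT24).
Decoding zslaf: z−24=b, s−24=u, l−24=n, a−24=c, f−24=h.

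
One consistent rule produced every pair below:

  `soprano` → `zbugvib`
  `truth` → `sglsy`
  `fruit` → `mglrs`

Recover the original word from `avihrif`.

dancing

s(18)→z(25) and o(14)→b(1) fit y≡19x+21 (mod 26); the inverse of 19 mod 26 is 11. Each letter's alphabet position (a=0..z=25) is mapped through 19·x+21 mod 26 — an affine cipher.
Decoding avihrif: a(0)→11·(0−21)≡3=d; v(21)→11·(21−21)≡0=a; i(8)→11·(8−21)≡13=n; h(7)→11·(7−21)≡2=c; r(17)→11·(17−21)≡8=i; i(8)→11·(8−21)≡13=n; f(5)→11·(5−21)≡6=g (all mod 26).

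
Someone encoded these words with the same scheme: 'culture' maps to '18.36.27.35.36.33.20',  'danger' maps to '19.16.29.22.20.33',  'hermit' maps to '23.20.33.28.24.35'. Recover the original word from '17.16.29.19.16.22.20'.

c is letter #3 and maps to 18: an offset of 15. Each letter is replaced by its alphabet position (a=1..z=26) + 15.
Decoding 17.16.29.19.16.22.20: 17→(17−15)÷1=2=b, 16→(16−15)÷1=1=a, 29→(29−15)÷1=14=n, 19→(19−15)÷1=4=d, 16→(16−15)÷1=1=a, 22→(22−15)÷1=7=g, 20→(20−15)÷1=5=e.

bandage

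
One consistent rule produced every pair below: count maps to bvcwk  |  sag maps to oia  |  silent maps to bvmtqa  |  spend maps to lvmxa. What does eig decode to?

The output letters match the input read backwards, each shifted +8: count reversed is tnuoc. The word is reversed, then every letter is shifted forward by 8.
Undoing it on eig: shift back: e−8=w, i−8=a, g−8=y → way; then reverse → yaw.

yaw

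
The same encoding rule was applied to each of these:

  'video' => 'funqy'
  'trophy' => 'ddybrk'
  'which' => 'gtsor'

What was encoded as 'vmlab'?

labor

The shifts repeat in a cycle of length 2: positions 0,1,… shift by +10, +12, then the pattern repeats.
Reversing it on vmlab: v−10=l, m−12=a, l−10=b, a−12=o, b−10=r.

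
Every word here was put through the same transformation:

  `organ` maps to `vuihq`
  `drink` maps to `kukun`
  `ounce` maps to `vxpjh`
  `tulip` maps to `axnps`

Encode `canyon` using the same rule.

jdpfrp

A repeating key of period 3 is used — shifts +7, +3, +2 over and over.
Applying it to canyon: c+7=j, a+3=d, n+2=p, y+7=f, o+3=r, n+2=p.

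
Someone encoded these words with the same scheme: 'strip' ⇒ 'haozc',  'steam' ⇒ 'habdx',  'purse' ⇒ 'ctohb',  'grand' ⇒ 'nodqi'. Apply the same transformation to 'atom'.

s(18)→h(7) and t(19)→a(0) fit y≡19x+3 (mod 26); the inverse of 19 mod 26 is 11. Each letter's alphabet position (a=0..z=25) is mapped through 19·x+3 mod 26 — an affine cipher.
On atom: a(0)→19·0+3≡3=d; t(19)→19·19+3≡0=a; o(14)→19·14+3≡9=j; m(12)→19·12+3≡23=x (all mod 26).

dajx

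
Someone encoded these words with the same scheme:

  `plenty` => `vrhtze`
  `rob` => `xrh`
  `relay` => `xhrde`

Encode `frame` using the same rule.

The shift depends on letter class: consonant p→v is +6, but vowel e→h is +3. Vowels shift forward by 3 and consonants shift forward by 6.
Applying it to frame: f(cons)+6=l, r(cons)+6=x, a(vowel)+3=d, m(cons)+6=s, e(vowel)+3=h.

lxdsh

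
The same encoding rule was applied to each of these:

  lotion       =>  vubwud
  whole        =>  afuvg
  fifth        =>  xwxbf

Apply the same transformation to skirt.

kewtb

l(11)→v(21) and o(14)→u(20) fit y≡17x+16 (mod 26); the inverse of 17 mod 26 is 23. Treating letters as 0–25, the rule is x ↦ 17x + 16 (mod 26).
Applying it to skirt: s(18)→17·18+16≡10=k; k(10)→17·10+16≡4=e; i(8)→17·8+16≡22=w; r(17)→17·17+16≡19=t; t(19)→17·19+16≡1=b (all mod 26).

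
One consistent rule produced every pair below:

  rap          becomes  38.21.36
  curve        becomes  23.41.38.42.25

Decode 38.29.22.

r is letter #18 and maps to 38: an offset of 20. The number is (letter's place in the alphabet, a=1) + 20.
Decoding 38.29.22: 38→(38−20)÷1=18=r, 29→(29−20)÷1=9=i, 22→(22−20)÷1=2=b.

rib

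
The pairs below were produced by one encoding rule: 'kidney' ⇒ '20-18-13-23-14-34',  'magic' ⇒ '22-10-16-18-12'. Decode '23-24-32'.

now

Letters become their 1-based position plus 9 (so a→10, b→11, …).
Reversing it on 23-24-32: 23→(23−9)÷1=14=n, 24→(24−9)÷1=15=o, 32→(32−9)÷1=23=w.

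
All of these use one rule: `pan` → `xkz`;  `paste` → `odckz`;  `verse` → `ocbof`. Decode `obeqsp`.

figure

The output letters match the input read backwards, each shifted +10: pan reversed is nap. Two steps: reverse the string, then apply a Caesar shift of +10.
Reversing it on obeqsp: shift back: o−10=e, b−10=r, e−10=u, q−10=g, s−10=i, p−10=f → erugif; then reverse → figure.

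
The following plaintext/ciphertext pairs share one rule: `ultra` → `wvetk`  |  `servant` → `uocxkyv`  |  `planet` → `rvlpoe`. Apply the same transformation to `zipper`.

Shifts by position in ultra: pos 0: u→w (+2), pos 1: l→v (+10), pos 2: t→e (+11), pos 3: r→t (+2), pos 4: a→k (+10) — repeating every 3. The shifts repeat in a cycle of length 3: positions 0,1,… shift by +2, +10, +11, then the pattern repeats.
For zipper: z+2=b, i+10=s, p+11=a, p+2=r, e+10=o, r+11=c.

bsaroc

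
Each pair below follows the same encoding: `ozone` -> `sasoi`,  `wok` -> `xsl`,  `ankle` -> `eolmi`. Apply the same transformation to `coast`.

dsetu

The shift depends on letter class: consonant z→a is +1, but vowel o→s is +4. The rule splits by letter class: vowels +4, consonants +1.
Applying it to coast: c(cons)+1=d, o(vowel)+4=s, a(vowel)+4=e, s(cons)+1=t, t(cons)+1=u.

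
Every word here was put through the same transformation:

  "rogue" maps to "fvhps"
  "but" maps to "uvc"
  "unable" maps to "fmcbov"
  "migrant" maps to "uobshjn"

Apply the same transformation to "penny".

The output letters match the input read backwards, each shifted +1: rogue reversed is eugor. Read the word backwards and shift each letter +1.
Applying it to penny: reverse → ynnep; then shift: y+1=z, n+1=o, n+1=o, e+1=f, p+1=q.

zoofq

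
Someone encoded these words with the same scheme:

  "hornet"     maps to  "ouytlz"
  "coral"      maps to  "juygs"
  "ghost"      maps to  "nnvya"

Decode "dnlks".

Shifts by position in hornet: pos 0: h→o (+7), pos 1: o→u (+6), pos 2: r→y (+7), pos 3: n→t (+6) — repeating every 2. The shifts repeat in a cycle of length 2: positions 0,1,… shift by +7, +6, then the pattern repeats.
Undoing it on dnlks: d−7=w, n−6=h, l−7=e, k−6=e, s−7=l.

wheel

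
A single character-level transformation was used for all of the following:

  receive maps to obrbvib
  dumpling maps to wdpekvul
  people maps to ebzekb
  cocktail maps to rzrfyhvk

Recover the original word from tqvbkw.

r(17)→o(14) and e(4)→b(1) fit y≡5x+7 (mod 26); the inverse of 5 mod 26 is 21. Each letter's alphabet position (a=0..z=25) is mapped through 5·x+7 mod 26 — an affine cipher.
Undoing it on tqvbkw: t(19)→21·(19−7)≡18=s; q(16)→21·(16−7)≡7=h; v(21)→21·(21−7)≡8=i; b(1)→21·(1−7)≡4=e; k(10)→21·(10−7)≡11=l; w(22)→21·(22−7)≡3=d (all mod 26).

shield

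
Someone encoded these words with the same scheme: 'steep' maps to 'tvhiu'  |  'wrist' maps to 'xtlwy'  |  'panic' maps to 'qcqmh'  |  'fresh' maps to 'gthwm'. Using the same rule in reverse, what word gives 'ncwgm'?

In steep: s→t is +1, t→v is +2, e→h is +3, e→i is +4 — the shift increases by 1 each position. The shift increases by 1 at each position, starting from +1: 1, 2, 3, ….
Decoding ncwgm: n−1=m, c−2=a, w−3=t, g−4=c, m−5=h.

match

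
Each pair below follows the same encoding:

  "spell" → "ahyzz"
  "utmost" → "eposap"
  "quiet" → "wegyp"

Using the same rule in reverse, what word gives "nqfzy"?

s(18)→a(0) and p(15)→h(7) fit y≡15x+16 (mod 26); the inverse of 15 mod 26 is 7. Each letter's alphabet position (a=0..z=25) is mapped through 15·x+16 mod 26 — an affine cipher.
Decoding nqfzy: n(13)→7·(13−16)≡5=f; q(16)→7·(16−16)≡0=a; f(5)→7·(5−16)≡1=b; z(25)→7·(25−16)≡11=l; y(24)→7·(24−16)≡4=e (all mod 26).

fable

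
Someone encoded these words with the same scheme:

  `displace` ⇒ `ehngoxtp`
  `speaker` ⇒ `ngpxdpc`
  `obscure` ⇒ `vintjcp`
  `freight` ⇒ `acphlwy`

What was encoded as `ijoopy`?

bullet

d(3)→e(4) and i(8)→h(7) fit y≡11x+23 (mod 26); the inverse of 11 mod 26 is 19. Treating letters as 0–25, the rule is x ↦ 11x + 23 (mod 26).
Undoing it on ijoopy: i(8)→19·(8−23)≡1=b; j(9)→19·(9−23)≡20=u; o(14)→19·(14−23)≡11=l; o(14)→19·(14−23)≡11=l; p(15)→19·(15−23)≡4=e; y(24)→19·(24−23)≡19=t (all mod 26).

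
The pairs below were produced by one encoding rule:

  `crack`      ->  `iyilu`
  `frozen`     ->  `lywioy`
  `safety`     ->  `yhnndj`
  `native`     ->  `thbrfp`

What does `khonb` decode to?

eager

In crack: c→i is +6, r→y is +7, a→i is +8, c→l is +9 — the shift increases by 1 each position. The shift increases by 1 at each position, starting from +6: 6, 7, 8, ….
Decoding khonb: k−6=e, h−7=a, o−8=g, n−9=e, b−10=r.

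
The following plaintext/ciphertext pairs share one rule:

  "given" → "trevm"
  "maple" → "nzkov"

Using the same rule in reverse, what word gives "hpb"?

Each pair mirrors across the alphabet (g↔t, i↔r, v↔e): positions sum to 25. Each letter is replaced by its mirror in the alphabet: a↔z, b↔y, c↔x, and so on (the Atbash cipher).
Undoing it on hpb: h↔s, p↔k, b↔y.

sky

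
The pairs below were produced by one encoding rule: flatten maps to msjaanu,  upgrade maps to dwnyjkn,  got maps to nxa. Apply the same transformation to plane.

wsjun

The shift depends on letter class: consonant f→m is +7, but vowel a→j is +9. The rule splits by letter class: vowels +9, consonants +7.
Applying it to plane: p(cons)+7=w, l(cons)+7=s, a(vowel)+9=j, n(cons)+7=u, e(vowel)+9=n.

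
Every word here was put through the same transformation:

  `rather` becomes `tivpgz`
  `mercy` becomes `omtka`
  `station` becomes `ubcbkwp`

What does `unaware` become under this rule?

Shifts by position in rather: pos 0: r→t (+2), pos 1: a→i (+8), pos 2: t→v (+2), pos 3: h→p (+8) — repeating every 2. A repeating key of period 2 is used — shifts +2, +8 over and over.
Applying it to unaware: u+2=w, n+8=v, a+2=c, w+8=e, a+2=c, r+8=z, e+2=g.

wvceczg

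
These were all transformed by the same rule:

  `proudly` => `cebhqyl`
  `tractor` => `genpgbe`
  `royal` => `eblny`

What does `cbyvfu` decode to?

Compare letters: p→c is +13, r→e is +13, o→b is +13 — a constant shift. Each letter is shifted forward by 13 in the alphabet (a Caesar shift of +13).
Reversing it on cbyvfu: c−13=p, b−13=o, y−13=l, v−13=i, f−13=s, u−13=h.

polish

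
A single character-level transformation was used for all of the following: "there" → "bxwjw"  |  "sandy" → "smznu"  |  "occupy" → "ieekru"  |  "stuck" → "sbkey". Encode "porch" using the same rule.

t(19)→b(1) and h(7)→x(23) fit y≡9x+12 (mod 26); the inverse of 9 mod 26 is 3. This is an affine cipher: with a=0,…,z=25, each position x becomes (9x+12) mod 26.
For porch: p(15)→9·15+12≡17=r; o(14)→9·14+12≡8=i; r(17)→9·17+12≡9=j; c(2)→9·2+12≡4=e; h(7)→9·7+12≡23=x (all mod 26).

rijex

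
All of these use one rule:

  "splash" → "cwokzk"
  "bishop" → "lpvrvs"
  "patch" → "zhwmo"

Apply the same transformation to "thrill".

dousso

The shifts repeat in a cycle of length 3: positions 0,1,… shift by +10, +7, +3, then the pattern repeats.
For thrill: t+10=d, h+7=o, r+3=u, i+10=s, l+7=s, l+3=o.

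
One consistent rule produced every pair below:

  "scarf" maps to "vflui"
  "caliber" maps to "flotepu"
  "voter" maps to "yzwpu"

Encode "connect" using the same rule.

fzqqpfw

The shift depends on letter class: consonant s→v is +3, but vowel a→l is +11. The rule splits by letter class: vowels +11, consonants +3.
Applying it to connect: c(cons)+3=f, o(vowel)+11=z, n(cons)+3=q, n(cons)+3=q, e(vowel)+11=p, c(cons)+3=f, t(cons)+3=w.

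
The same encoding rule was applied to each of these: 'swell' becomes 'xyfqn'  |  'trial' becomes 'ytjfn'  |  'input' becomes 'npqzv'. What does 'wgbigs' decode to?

A repeating key of period 3 is used — shifts +5, +2, +1 over and over.
Undoing it on wgbigs: w−5=r, g−2=e, b−1=a, i−5=d, g−2=e, s−1=r.

reader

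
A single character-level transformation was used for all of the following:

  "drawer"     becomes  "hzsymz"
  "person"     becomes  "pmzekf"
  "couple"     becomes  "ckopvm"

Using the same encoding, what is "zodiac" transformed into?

nkhgsc

d(3)→h(7) and r(17)→z(25) fit y≡5x+18 (mod 26); the inverse of 5 mod 26 is 21. This is an affine cipher: with a=0,…,z=25, each position x becomes (5x+18) mod 26.
Applying it to zodiac: z(25)→5·25+18≡13=n; o(14)→5·14+18≡10=k; d(3)→5·3+18≡7=h; i(8)→5·8+18≡6=g; a(0)→5·0+18≡18=s; c(2)→5·2+18≡2=c (all mod 26).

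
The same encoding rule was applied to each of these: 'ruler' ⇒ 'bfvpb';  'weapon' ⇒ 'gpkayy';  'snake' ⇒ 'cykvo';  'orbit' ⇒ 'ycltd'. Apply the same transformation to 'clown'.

The shifts repeat in a cycle of length 2: positions 0,1,… shift by +10, +11, then the pattern repeats.
Applying it to clown: c+10=m, l+11=w, o+10=y, w+11=h, n+10=x.

mwyhx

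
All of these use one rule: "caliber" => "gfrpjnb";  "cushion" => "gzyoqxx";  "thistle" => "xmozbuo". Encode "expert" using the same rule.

Letter i (0-indexed) is shifted by i+4, so successive shifts are 4, 5, 6, ….
Applying it to expert: e+4=i, x+5=c, p+6=v, e+7=l, r+8=z, t+9=c.

icvlzc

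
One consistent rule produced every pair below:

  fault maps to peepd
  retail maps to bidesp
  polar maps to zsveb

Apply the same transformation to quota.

Shifts by position in fault: pos 0: f→p (+10), pos 1: a→e (+4), pos 2: u→e (+10), pos 3: l→p (+4) — repeating every 2. A repeating key of period 2 is used — shifts +10, +4 over and over.
On quota: q+10=a, u+4=y, o+10=y, t+4=x, a+10=k.

ayyxk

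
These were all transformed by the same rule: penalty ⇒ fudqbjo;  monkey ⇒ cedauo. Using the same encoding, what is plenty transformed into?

fbudjo

Compare letters: p→f is +16, e→u is +16, n→d is +16 — a constant shift. Every letter moves 16 places later in the alphabet, wrapping around z→a.
Applying it to plenty: p+16=f, l+16=b, e+16=u, n+16=d, t+16=j, y+16=o.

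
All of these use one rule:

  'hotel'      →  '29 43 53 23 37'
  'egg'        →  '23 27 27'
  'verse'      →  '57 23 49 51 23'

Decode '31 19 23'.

ice

h(#8)→29 and o(#15)→43: differences scale by 2, so n = 2·pos + 13. With a=1..z=26, the number is 2·pos + 13.
Reversing it on 31 19 23: 31→(31−13)÷2=9=i, 19→(19−13)÷2=3=c, 23→(23−13)÷2=5=e.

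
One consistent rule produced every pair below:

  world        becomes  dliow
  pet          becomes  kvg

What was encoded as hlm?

son

This is the alphabet-reversal cipher (Atbash): a becomes z, b becomes y, etc.
Reversing it on hlm: h↔s, l↔o, m↔n.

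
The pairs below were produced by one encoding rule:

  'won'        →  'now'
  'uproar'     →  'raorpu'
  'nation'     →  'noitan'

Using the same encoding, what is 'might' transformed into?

The output letters match the input read backwards: won reversed is now. It's just the letters in reverse order.
On might: reverse → thgim.

thgim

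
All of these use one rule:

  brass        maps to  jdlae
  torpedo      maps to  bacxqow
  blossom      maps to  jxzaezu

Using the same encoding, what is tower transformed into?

bahmd

Shifts by position in brass: pos 0: b→j (+8), pos 1: r→d (+12), pos 2: a→l (+11), pos 3: s→a (+8), pos 4: s→e (+12) — repeating every 3. A repeating key of period 3 is used — shifts +8, +12, +11 over and over.
Applying it to tower: t+8=b, o+12=a, w+11=h, e+8=m, r+12=d.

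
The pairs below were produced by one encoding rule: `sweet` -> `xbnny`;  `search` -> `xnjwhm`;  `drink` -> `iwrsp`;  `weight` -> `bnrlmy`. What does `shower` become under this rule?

The shift depends on letter class: consonant s→x is +5, but vowel e→n is +9. Two shifts are in play — +9 for a/e/i/o/u, +5 for every other letter.
On shower: s(cons)+5=x, h(cons)+5=m, o(vowel)+9=x, w(cons)+5=b, e(vowel)+9=n, r(cons)+5=w.

xmxbnw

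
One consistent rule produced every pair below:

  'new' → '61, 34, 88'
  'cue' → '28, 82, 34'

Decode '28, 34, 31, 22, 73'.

cedar

n(#14)→61 and e(#5)→34: differences scale by 3, so n = 3·pos + 19. Each letter becomes 3×(its alphabet position, a=1..z=26) + 19.
Decoding 28, 34, 31, 22, 73: 28→(28−19)÷3=3=c, 34→(34−19)÷3=5=e, 31→(31−19)÷3=4=d, 22→(22−19)÷3=1=a, 73→(73−19)÷3=18=r.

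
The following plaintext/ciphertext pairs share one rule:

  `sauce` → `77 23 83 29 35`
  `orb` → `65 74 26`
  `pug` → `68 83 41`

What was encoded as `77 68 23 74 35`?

spare

Each letter becomes 3×(its alphabet position, a=1..z=26) + 20.
Undoing it on 77 68 23 74 35: 77→(77−20)÷3=19=s, 68→(68−20)÷3=16=p, 23→(23−20)÷3=1=a, 74→(74−20)÷3=18=r, 35→(35−20)÷3=5=e.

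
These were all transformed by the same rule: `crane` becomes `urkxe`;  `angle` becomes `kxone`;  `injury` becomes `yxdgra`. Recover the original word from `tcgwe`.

house

c(2)→u(20) and r(17)→r(17) fit y≡5x+10 (mod 26); the inverse of 5 mod 26 is 21. Each letter's alphabet position (a=0..z=25) is mapped through 5·x+10 mod 26 — an affine cipher.
Decoding tcgwe: t(19)→21·(19−10)≡7=h; c(2)→21·(2−10)≡14=o; g(6)→21·(6−10)≡20=u; w(22)→21·(22−10)≡18=s; e(4)→21·(4−10)≡4=e (all mod 26).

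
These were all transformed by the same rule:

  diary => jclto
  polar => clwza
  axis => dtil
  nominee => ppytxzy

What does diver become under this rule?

cpgto

The output letters match the input read backwards, each shifted +11: diary reversed is yraid. Two steps: reverse the string, then apply a Caesar shift of +11.
On diver: reverse → revid; then shift: r+11=c, e+11=p, v+11=g, i+11=t, d+11=o.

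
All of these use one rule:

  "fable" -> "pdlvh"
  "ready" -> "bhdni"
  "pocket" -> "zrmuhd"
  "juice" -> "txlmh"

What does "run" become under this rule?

bxx

The rule splits by letter class: vowels +3, consonants +10.
For run: r(cons)+10=b, u(vowel)+3=x, n(cons)+10=x.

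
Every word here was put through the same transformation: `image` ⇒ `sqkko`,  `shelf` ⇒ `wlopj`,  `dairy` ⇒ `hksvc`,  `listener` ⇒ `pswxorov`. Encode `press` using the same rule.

tvoww

The shift depends on letter class: consonant m→q is +4, but vowel i→s is +10. Two shifts are in play — +10 for a/e/i/o/u, +4 for every other letter.
For press: p(cons)+4=t, r(cons)+4=v, e(vowel)+10=o, s(cons)+4=w, s(cons)+4=w.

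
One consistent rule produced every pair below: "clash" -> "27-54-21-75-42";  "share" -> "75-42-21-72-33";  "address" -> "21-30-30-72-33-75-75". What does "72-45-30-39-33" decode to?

ridge

The formula is n = 3×(alphabet index, a=1) + 18.
Reversing it on 72-45-30-39-33: 72→(72−18)÷3=18=r, 45→(45−18)÷3=9=i, 30→(30−18)÷3=4=d, 39→(39−18)÷3=7=g, 33→(33−18)÷3=5=e.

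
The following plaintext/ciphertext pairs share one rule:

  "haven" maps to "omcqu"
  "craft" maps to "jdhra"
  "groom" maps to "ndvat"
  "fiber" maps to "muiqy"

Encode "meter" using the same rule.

Shifts by position in haven: pos 0: h→o (+7), pos 1: a→m (+12), pos 2: v→c (+7), pos 3: e→q (+12) — repeating every 2. A repeating key of period 2 is used — shifts +7, +12 over and over.
On meter: m+7=t, e+12=q, t+7=a, e+12=q, r+7=y.

tqaqy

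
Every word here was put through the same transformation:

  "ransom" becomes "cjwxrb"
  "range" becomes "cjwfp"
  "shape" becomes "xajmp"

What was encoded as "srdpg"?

r(17)→c(2) and a(0)→j(9) fit y≡21x+9 (mod 26); the inverse of 21 mod 26 is 5. Each letter's alphabet position (a=0..z=25) is mapped through 21·x+9 mod 26 — an affine cipher.
Decoding srdpg: s(18)→5·(18−9)≡19=t; r(17)→5·(17−9)≡14=o; d(3)→5·(3−9)≡22=w; p(15)→5·(15−9)≡4=e; g(6)→5·(6−9)≡11=l (all mod 26).

towel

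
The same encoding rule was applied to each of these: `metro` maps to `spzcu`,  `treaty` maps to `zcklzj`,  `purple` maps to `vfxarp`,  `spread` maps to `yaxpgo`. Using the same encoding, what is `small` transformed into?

Shifts by position in metro: pos 0: m→s (+6), pos 1: e→p (+11), pos 2: t→z (+6), pos 3: r→c (+11) — repeating every 2. It's a Vigenère-style cipher with numeric key [6,11]: position i shifts by key[i mod 2].
Applying it to small: s+6=y, m+11=x, a+6=g, l+11=w, l+6=r.

yxgwr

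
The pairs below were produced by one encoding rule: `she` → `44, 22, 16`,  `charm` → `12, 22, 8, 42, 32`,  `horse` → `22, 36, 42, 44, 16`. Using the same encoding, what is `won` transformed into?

s(#19)→44 and h(#8)→22: differences scale by 2, so n = 2·pos + 6. With a=1..z=26, the number is 2·pos + 6.
On won: w=23→52, o=15→36, n=14→34.

52, 36, 34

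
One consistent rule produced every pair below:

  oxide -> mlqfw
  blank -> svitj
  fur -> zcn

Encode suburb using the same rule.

jzcjca

The output letters match the input read backwards, each shifted +8: oxide reversed is edixo. The word is reversed, then every letter is shifted forward by 8.
On suburb: reverse → brubus; then shift: b+8=j, r+8=z, u+8=c, b+8=j, u+8=c, s+8=a.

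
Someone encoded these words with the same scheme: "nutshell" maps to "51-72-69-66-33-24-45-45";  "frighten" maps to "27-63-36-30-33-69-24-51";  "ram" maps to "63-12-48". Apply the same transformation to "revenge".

63-24-75-24-51-30-24

The formula is n = 3×(alphabet index, a=1) + 9.
For revenge: r=18→63, e=5→24, v=22→75, e=5→24, n=14→51, g=7→30, e=5→24.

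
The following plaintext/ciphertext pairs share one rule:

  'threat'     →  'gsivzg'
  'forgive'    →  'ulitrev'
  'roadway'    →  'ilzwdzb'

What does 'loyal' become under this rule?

Each pair mirrors across the alphabet (t↔g, h↔s, r↔i): positions sum to 25. Letters are reflected about the middle of the alphabet (position → 25−position): Atbash.
For loyal: l↔o, o↔l, y↔b, a↔z, l↔o.

olbzo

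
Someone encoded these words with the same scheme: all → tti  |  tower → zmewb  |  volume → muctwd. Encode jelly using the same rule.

The output letters match the input read backwards, each shifted +8: all reversed is lla. The word is reversed, then every letter is shifted forward by 8.
On jelly: reverse → yllej; then shift: y+8=g, l+8=t, l+8=t, e+8=m, j+8=r.

gttmr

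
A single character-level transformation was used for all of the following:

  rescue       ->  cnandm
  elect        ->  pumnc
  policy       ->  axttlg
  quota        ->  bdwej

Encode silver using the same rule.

drtgnz

A repeating key of period 3 is used — shifts +11, +9, +8 over and over.
Applying it to silver: s+11=d, i+9=r, l+8=t, v+11=g, e+9=n, r+8=z.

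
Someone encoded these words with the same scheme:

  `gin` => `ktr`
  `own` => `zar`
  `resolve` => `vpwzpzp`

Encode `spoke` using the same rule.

wtzop

The shift depends on letter class: consonant g→k is +4, but vowel i→t is +11. The rule splits by letter class: vowels +11, consonants +4.
Applying it to spoke: s(cons)+4=w, p(cons)+4=t, o(vowel)+11=z, k(cons)+4=o, e(vowel)+11=p.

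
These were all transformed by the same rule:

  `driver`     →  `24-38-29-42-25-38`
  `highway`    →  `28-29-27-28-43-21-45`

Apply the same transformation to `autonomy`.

d is letter #4 and maps to 24: an offset of 20. The number is (letter's place in the alphabet, a=1) + 20.
Applying it to autonomy: a=1→21, u=21→41, t=20→40, o=15→35, n=14→34, o=15→35, m=13→33, y=25→45.

21-41-40-35-34-35-33-45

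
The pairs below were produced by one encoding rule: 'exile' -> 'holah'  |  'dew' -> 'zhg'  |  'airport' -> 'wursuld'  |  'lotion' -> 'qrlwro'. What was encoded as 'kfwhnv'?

sketch

The output letters match the input read backwards, each shifted +3: exile reversed is elixe. The word is reversed, then every letter is shifted forward by 3.
Reversing it on kfwhnv: shift back: k−3=h, f−3=c, w−3=t, h−3=e, n−3=k, v−3=s → hcteks; then reverse → sketch.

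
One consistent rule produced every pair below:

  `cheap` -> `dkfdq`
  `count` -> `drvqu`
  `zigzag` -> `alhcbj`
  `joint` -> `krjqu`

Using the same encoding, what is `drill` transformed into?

eujom

Shifts by position in cheap: pos 0: c→d (+1), pos 1: h→k (+3), pos 2: e→f (+1), pos 3: a→d (+3) — repeating every 2. The shifts repeat in a cycle of length 2: positions 0,1,… shift by +1, +3, then the pattern repeats.
On drill: d+1=e, r+3=u, i+1=j, l+3=o, l+1=m.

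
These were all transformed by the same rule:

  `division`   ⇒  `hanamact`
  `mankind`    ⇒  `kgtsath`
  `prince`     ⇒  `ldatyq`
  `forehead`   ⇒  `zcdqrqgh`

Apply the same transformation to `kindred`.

sathdqh

d(3)→h(7) and i(8)→a(0) fit y≡9x+6 (mod 26); the inverse of 9 mod 26 is 3. Treating letters as 0–25, the rule is x ↦ 9x + 6 (mod 26).
On kindred: k(10)→9·10+6≡18=s; i(8)→9·8+6≡0=a; n(13)→9·13+6≡19=t; d(3)→9·3+6≡7=h; r(17)→9·17+6≡3=d; e(4)→9·4+6≡16=q; d(3)→9·3+6≡7=h (all mod 26).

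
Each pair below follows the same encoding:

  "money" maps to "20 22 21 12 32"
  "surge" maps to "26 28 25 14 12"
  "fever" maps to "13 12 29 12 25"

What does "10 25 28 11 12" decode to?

m is letter #13 and maps to 20: an offset of 7. The number is (letter's place in the alphabet, a=1) + 7.
Reversing it on 10 25 28 11 12: 10→(10−7)÷1=3=c, 25→(25−7)÷1=18=r, 28→(28−7)÷1=21=u, 11→(11−7)÷1=4=d, 12→(12−7)÷1=5=e.

crude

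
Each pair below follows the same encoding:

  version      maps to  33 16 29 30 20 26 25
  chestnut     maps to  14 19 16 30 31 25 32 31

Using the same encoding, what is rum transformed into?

29 32 24

v is letter #22 and maps to 33: an offset of 11. Each letter is replaced by its alphabet position (a=1..z=26) + 11.
Applying it to rum: r=18→29, u=21→32, m=13→24.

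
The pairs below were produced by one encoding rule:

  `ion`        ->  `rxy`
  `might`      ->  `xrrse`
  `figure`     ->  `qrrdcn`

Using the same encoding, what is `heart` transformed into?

The shift depends on letter class: consonant n→y is +11, but vowel i→r is +9. Vowels shift forward by 9 and consonants shift forward by 11.
Applying it to heart: h(cons)+11=s, e(vowel)+9=n, a(vowel)+9=j, r(cons)+11=c, t(cons)+11=e.

snjce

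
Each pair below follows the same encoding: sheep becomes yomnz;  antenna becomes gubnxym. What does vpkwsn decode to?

In sheep: s→y is +6, h→o is +7, e→m is +8, e→n is +9 — the shift increases by 1 each position. Each letter shifts forward by (position + 6), i.e. 6, 7, 8, … — the shift grows by one for each successive letter.
Decoding vpkwsn: v−6=p, p−7=i, k−8=c, w−9=n, s−10=i, n−11=c.

picnic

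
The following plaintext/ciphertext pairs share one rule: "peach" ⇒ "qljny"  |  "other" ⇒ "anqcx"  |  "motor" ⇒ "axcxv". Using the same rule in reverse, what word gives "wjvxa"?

roman

Two steps: reverse the string, then apply a Caesar shift of +9.
Decoding wjvxa: shift back: w−9=n, j−9=a, v−9=m, x−9=o, a−9=r → namor; then reverse → roman.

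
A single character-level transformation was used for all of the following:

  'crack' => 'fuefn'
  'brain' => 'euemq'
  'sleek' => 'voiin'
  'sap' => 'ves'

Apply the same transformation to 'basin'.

eevmq

The shift depends on letter class: consonant c→f is +3, but vowel a→e is +4. Vowels shift forward by 4 and consonants shift forward by 3.
On basin: b(cons)+3=e, a(vowel)+4=e, s(cons)+3=v, i(vowel)+4=m, n(cons)+3=q.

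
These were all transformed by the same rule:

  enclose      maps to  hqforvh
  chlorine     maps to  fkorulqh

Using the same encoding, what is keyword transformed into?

nhbzrug

Compare letters: e→h is +3, n→q is +3, c→f is +3 — a constant shift. Every letter moves 3 places later in the alphabet, wrapping around z→a.
Applying it to keyword: k+3=n, e+3=h, y+3=b, w+3=z, o+3=r, r+3=u, d+3=g.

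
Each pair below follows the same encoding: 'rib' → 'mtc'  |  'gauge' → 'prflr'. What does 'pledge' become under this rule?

The output letters match the input read backwards, each shifted +11: rib reversed is bir. The word is reversed, then every letter is shifted forward by 11.
On pledge: reverse → egdelp; then shift: e+11=p, g+11=r, d+11=o, e+11=p, l+11=w, p+11=a.

propwa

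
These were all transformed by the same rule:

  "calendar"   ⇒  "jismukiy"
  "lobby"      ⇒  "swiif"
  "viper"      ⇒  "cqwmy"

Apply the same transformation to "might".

Vowels shift forward by 8 and consonants shift forward by 7.
For might: m(cons)+7=t, i(vowel)+8=q, g(cons)+7=n, h(cons)+7=o, t(cons)+7=a.

tqnoa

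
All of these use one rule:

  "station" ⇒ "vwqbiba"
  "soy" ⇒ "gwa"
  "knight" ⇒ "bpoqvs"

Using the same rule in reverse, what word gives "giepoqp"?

highway

The output letters match the input read backwards, each shifted +8: station reversed is noitats. Read the word backwards and shift each letter +8.
Reversing it on giepoqp: shift back: g−8=y, i−8=a, e−8=w, p−8=h, o−8=g, q−8=i, p−8=h → yawhgih; then reverse → highway.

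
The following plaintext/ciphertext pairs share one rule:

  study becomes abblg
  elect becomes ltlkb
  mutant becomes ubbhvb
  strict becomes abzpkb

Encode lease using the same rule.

tlhal

The shift depends on letter class: consonant s→a is +8, but vowel u→b is +7. Two shifts are in play — +7 for a/e/i/o/u, +8 for every other letter.
For lease: l(cons)+8=t, e(vowel)+7=l, a(vowel)+7=h, s(cons)+8=a, e(vowel)+7=l.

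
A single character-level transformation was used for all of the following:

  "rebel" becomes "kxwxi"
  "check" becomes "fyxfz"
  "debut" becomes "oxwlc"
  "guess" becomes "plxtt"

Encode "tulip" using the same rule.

r(17)→k(10) and e(4)→x(23) fit y≡9x+13 (mod 26); the inverse of 9 mod 26 is 3. This is an affine cipher: with a=0,…,z=25, each position x becomes (9x+13) mod 26.
On tulip: t(19)→9·19+13≡2=c; u(20)→9·20+13≡11=l; l(11)→9·11+13≡8=i; i(8)→9·8+13≡7=h; p(15)→9·15+13≡18=s (all mod 26).

clihs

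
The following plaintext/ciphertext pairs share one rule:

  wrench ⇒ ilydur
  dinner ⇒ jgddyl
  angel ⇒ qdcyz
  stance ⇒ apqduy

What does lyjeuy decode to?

reduce

w(22)→i(8) and r(17)→l(11) fit y≡15x+16 (mod 26); the inverse of 15 mod 26 is 7. This is an affine cipher: with a=0,…,z=25, each position x becomes (15x+16) mod 26.
Undoing it on lyjeuy: l(11)→7·(11−16)≡17=r; y(24)→7·(24−16)≡4=e; j(9)→7·(9−16)≡3=d; e(4)→7·(4−16)≡20=u; u(20)→7·(20−16)≡2=c; y(24)→7·(24−16)≡4=e (all mod 26).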